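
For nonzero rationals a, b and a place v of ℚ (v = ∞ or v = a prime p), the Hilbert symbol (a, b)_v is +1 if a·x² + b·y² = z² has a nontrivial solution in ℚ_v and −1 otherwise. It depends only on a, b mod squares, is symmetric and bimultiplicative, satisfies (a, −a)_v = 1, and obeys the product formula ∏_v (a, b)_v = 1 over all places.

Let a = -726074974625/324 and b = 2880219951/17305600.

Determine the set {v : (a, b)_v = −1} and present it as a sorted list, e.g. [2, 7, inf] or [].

[2, 17]

(a, b) ≡ (-28985, 31) mod (ℚ^×)²; places V = {2, 3, 5, 7, 11, 13, 17, 31, ∞}.
(a,b)_11: α=3, u≡5; β=0, v≡1 (mod 11); (5|11)=+1, (1|11)=+1; sign (−1)^0·+1^0·+1^3 = +1.
(a,b)_2: α=-2, β=-12; u≡7, v≡7 (mod 8); ε(u)ε(v)=1·1, αω(v)=-2·0, βω(u)=-12·0; sum ≡ 1  ⇒  -1.
(a,b)_31: α=1, u≡23; β=1, v≡7 (mod 31); (23|31)=-1, (7|31)=+1; sign (−1)^1·-1^1·+1^1 = +1.
(a,b)_3: α=-4, u≡1; β=8, v≡1 (mod 3); (1|3)=+1, (1|3)=+1; sign (−1)^0·+1^8·+1^-4 = +1.
(a,b)_5: α=3, u≡2; β=-2, v≡4 (mod 5); (2|5)=-1, (4|5)=+1; sign (−1)^0·-1^-2·+1^3 = +1.
(a,b)_17: α=1, u≡10; β=2, v≡12 (mod 17); (10|17)=-1, (12|17)=-1; sign (−1)^0·-1^2·-1^1 = -1.
(a,b)_∞: sgn(-28985)=−, sgn(31)=+, so +1.
(a,b)_13: α=2, u≡5; β=-2, v≡2 (mod 13); (5|13)=-1, (2|13)=-1; sign (−1)^0·-1^-2·-1^2 = +1.
(a,b)_7: α=2, u≡1; β=2, v≡3 (mod 7); (1|7)=+1, (3|7)=-1; sign (−1)^0·+1^2·-1^2 = +1.
Ram(-28985, 31) = {2, 17}; no ℚ_2-point on the conic.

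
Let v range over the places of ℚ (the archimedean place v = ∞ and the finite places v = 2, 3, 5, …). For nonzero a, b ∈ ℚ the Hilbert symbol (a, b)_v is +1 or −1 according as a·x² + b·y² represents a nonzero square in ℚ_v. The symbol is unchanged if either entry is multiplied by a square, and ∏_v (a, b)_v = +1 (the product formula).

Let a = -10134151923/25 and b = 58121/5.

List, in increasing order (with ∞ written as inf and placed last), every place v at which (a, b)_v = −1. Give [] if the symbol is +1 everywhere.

[5, 23]

Mod squares: a ≡ -3, b ≡ 805. Check v ∈ {∞, 2, 3, 5, 7, 19, 23}.
v=5: a=5^-2·(≡2), b=5^-1·(≡1) mod 5; (2|5)=-1, (1|5)=+1; (−1)^{-2·-1·2}·(-1)^-1·(+1)^-2 = -1.
v=2: v_2(a)=0, v_2(b)=0; units ≡ 5, 5 (mod 8); ε·ε+αω+βω = 0·0+0·1+0·1 ≡ 0  ⇒  (a,b)_2 = +1.
v=3: a=3^1·(≡2), b=3^0·(≡1) mod 3; (2|3)=-1, (1|3)=+1; (−1)^{1·0·1}·(-1)^0·(+1)^1 = +1.
v=23: a=23^2·(≡21), b=23^1·(≡4) mod 23; (21|23)=-1, (4|23)=+1; (−1)^{2·1·11}·(-1)^1·(+1)^2 = -1.
v=∞: -3 < 0 and 805 > 0  ⇒  (a,b)_∞ = +1.
v=19: a=19^4·(≡7), b=19^2·(≡17) mod 19; (7|19)=+1, (17|19)=+1; (−1)^{4·2·9}·(+1)^2·(+1)^4 = +1.
v=7: a=7^2·(≡1), b=7^1·(≡3) mod 7; (1|7)=+1, (3|7)=-1; (−1)^{2·1·3}·(+1)^1·(-1)^2 = +1.
Ram(-3, 805) = {5, 23}; no ℚ_5-point on the conic.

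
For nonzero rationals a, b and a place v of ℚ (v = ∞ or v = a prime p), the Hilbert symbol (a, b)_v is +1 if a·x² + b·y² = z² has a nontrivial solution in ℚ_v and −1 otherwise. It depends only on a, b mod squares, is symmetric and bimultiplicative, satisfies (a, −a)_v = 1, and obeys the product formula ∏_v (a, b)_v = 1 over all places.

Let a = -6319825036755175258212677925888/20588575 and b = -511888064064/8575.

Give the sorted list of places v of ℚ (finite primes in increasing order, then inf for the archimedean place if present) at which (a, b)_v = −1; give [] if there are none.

Mod squares: a ≡ -4641, b ≡ -6783. Check v ∈ {∞, 2, 3, 5, 7, 13, 17, 19, 29}.
v=13: a=13^7·(≡8), b=13^4·(≡1) mod 13; (8|13)=-1, (1|13)=+1; (−1)^{7·4·6}·(-1)^4·(+1)^7 = +1.
v=17: a=17^7·(≡9), b=17^3·(≡1) mod 17; (9|17)=+1, (1|17)=+1; (−1)^{7·3·8}·(+1)^3·(+1)^7 = +1.
v=3: a=3^7·(≡1), b=3^1·(≡1) mod 3; (1|3)=+1, (1|3)=+1; (−1)^{7·1·1}·(+1)^1·(+1)^7 = -1.
v=19: a=19^4·(≡3), b=19^1·(≡17) mod 19; (3|19)=-1, (17|19)=+1; (−1)^{4·1·9}·(-1)^1·(+1)^4 = -1.
v=2: v_2(a)=10, v_2(b)=6; units ≡ 7, 1 (mod 8); ε·ε+αω+βω = 1·0+10·0+6·0 ≡ 0  ⇒  (a,b)_2 = +1.
v=∞: -4641 < 0 and -6783 < 0  ⇒  (a,b)_∞ = -1.
v=5: a=5^-2·(≡4), b=5^-2·(≡2) mod 5; (4|5)=+1, (2|5)=-1; (−1)^{-2·-2·2}·(+1)^-2·(-1)^-2 = +1.
v=29: a=29^2·(≡25), b=29^0·(≡3) mod 29; (25|29)=+1, (3|29)=-1; (−1)^{2·0·14}·(+1)^0·(-1)^2 = +1.
v=7: a=7^-7·(≡2), b=7^-3·(≡2) mod 7; (2|7)=+1, (2|7)=+1; (−1)^{-7·-3·3}·(+1)^-3·(+1)^-7 = -1.
Ram(-4641, -6783) = {3, 7, 19, ∞}; no ℚ_3-point on the conic.

[3, 7, 19, inf]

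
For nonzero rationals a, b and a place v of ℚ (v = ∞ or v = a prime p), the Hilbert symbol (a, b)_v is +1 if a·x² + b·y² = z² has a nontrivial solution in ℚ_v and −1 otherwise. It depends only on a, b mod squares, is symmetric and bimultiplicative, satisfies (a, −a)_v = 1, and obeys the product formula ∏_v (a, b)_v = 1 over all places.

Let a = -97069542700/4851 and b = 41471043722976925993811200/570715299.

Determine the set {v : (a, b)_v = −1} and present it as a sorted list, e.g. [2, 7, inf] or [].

[2, 11, 17, 23]

Mod squares: a ≡ -55913, b ≡ 143. Check v ∈ {∞, 2, 3, 5, 7, 11, 13, 17, 19, 23}.
v=7: a=7^-2·(≡3), b=7^-8·(≡3) mod 7; (3|7)=-1, (3|7)=-1; (−1)^{-2·-8·3}·(-1)^-8·(-1)^-2 = +1.
v=3: a=3^-2·(≡1), b=3^-2·(≡2) mod 3; (1|3)=+1, (2|3)=-1; (−1)^{-2·-2·1}·(+1)^-2·(-1)^-2 = +1.
v=5: a=5^2·(≡2), b=5^2·(≡2) mod 5; (2|5)=-1, (2|5)=-1; (−1)^{2·2·2}·(-1)^2·(-1)^2 = +1.
v=19: a=19^2·(≡6), b=19^4·(≡13) mod 19; (6|19)=+1, (13|19)=-1; (−1)^{2·4·9}·(+1)^4·(-1)^2 = +1.
v=11: a=11^-1·(≡2), b=11^-1·(≡7) mod 11; (2|11)=-1, (7|11)=-1; (−1)^{-1·-1·5}·(-1)^-1·(-1)^-1 = -1.
v=13: a=13^1·(≡11), b=13^3·(≡8) mod 13; (11|13)=-1, (8|13)=-1; (−1)^{1·3·6}·(-1)^3·(-1)^1 = +1.
v=23: a=23^3·(≡22), b=23^8·(≡17) mod 23; (22|23)=-1, (17|23)=-1; (−1)^{3·8·11}·(-1)^8·(-1)^3 = -1.
v=17: a=17^1·(≡4), b=17^2·(≡5) mod 17; (4|17)=+1, (5|17)=-1; (−1)^{1·2·8}·(+1)^2·(-1)^1 = -1.
v=∞: -55913 < 0 and 143 > 0  ⇒  (a,b)_∞ = +1.
v=2: v_2(a)=2, v_2(b)=8; units ≡ 7, 7 (mod 8); ε·ε+αω+βω = 1·1+2·0+8·0 ≡ 1  ⇒  (a,b)_2 = -1.
(-55913, 143 / ℚ) ramifies at {2, 11, 17, 23}: a division algebra.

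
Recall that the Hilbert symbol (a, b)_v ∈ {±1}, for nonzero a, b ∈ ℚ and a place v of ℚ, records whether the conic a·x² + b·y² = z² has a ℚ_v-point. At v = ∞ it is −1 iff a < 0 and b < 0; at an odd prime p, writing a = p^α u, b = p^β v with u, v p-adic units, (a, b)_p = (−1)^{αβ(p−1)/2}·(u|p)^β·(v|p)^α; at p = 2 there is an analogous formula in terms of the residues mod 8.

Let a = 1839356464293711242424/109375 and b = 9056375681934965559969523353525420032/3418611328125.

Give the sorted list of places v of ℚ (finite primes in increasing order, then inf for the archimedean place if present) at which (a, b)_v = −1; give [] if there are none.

[5, 19]

Mod squares: a ≡ 658, b ≡ 118465. Check v ∈ {∞, 2, 3, 5, 7, 19, 29, 37, 43, 47}.
v=∞: 658 > 0 and 118465 > 0  ⇒  (a,b)_∞ = +1.
v=2: v_2(a)=3, v_2(b)=20; units ≡ 1, 1 (mod 8); ε·ε+αω+βω = 0·0+3·0+20·0 ≡ 0  ⇒  (a,b)_2 = +1.
v=3: a=3^2·(≡1), b=3^-6·(≡1) mod 3; (1|3)=+1, (1|3)=+1; (−1)^{2·-6·1}·(+1)^-6·(+1)^2 = +1.
v=43: a=43^2·(≡24), b=43^3·(≡29) mod 43; (24|43)=+1, (29|43)=-1; (−1)^{2·3·21}·(+1)^3·(-1)^2 = +1.
v=29: a=29^6·(≡28), b=29^9·(≡20) mod 29; (28|29)=+1, (20|29)=+1; (−1)^{6·9·14}·(+1)^9·(+1)^6 = +1.
v=19: a=19^2·(≡12), b=19^5·(≡18) mod 19; (12|19)=-1, (18|19)=-1; (−1)^{2·5·9}·(-1)^5·(-1)^2 = -1.
v=47: a=47^1·(≡21), b=47^2·(≡36) mod 47; (21|47)=+1, (36|47)=+1; (−1)^{1·2·23}·(+1)^2·(+1)^1 = +1.
v=7: a=7^-1·(≡6), b=7^-4·(≡4) mod 7; (6|7)=-1, (4|7)=+1; (−1)^{-1·-4·3}·(-1)^-4·(+1)^-1 = +1.
v=5: a=5^-6·(≡2), b=5^-9·(≡3) mod 5; (2|5)=-1, (3|5)=-1; (−1)^{-6·-9·2}·(-1)^-9·(-1)^-6 = -1.
v=37: a=37^2·(≡23), b=37^2·(≡21) mod 37; (23|37)=-1, (21|37)=+1; (−1)^{2·2·18}·(-1)^2·(+1)^2 = +1.
Ram(658, 118465) = {5, 19}; no ℚ_5-point on the conic.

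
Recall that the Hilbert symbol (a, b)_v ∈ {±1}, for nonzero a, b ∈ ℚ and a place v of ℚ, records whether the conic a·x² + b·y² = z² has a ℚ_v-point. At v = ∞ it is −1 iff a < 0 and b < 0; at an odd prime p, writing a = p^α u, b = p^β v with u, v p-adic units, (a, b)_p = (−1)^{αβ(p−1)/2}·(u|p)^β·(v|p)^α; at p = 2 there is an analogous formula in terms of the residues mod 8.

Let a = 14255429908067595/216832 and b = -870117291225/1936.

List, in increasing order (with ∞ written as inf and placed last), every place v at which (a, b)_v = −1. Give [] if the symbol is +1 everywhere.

[13, 23]

Mod squares: a ≡ 303485, b ≡ -161. Check v ∈ {∞, 2, 3, 5, 7, 11, 13, 23, 29}.
v=11: a=11^-2·(≡6), b=11^-2·(≡1) mod 11; (6|11)=-1, (1|11)=+1; (−1)^{-2·-2·5}·(-1)^-2·(+1)^-2 = +1.
v=2: v_2(a)=-8, v_2(b)=-4; units ≡ 5, 7 (mod 8); ε·ε+αω+βω = 0·1+-8·0+-4·1 ≡ 0  ⇒  (a,b)_2 = +1.
v=7: a=7^-1·(≡2), b=7^1·(≡3) mod 7; (2|7)=+1, (3|7)=-1; (−1)^{-1·1·3}·(+1)^1·(-1)^-1 = +1.
v=13: a=13^7·(≡4), b=13^4·(≡11) mod 13; (4|13)=+1, (11|13)=-1; (−1)^{7·4·6}·(+1)^4·(-1)^7 = -1.
v=∞: 303485 > 0 and -161 < 0  ⇒  (a,b)_∞ = +1.
v=29: a=29^3·(≡6), b=29^2·(≡6) mod 29; (6|29)=+1, (6|29)=+1; (−1)^{3·2·14}·(+1)^2·(+1)^3 = +1.
v=5: a=5^1·(≡2), b=5^2·(≡1) mod 5; (2|5)=-1, (1|5)=+1; (−1)^{1·2·2}·(-1)^2·(+1)^1 = +1.
v=23: a=23^1·(≡9), b=23^1·(≡12) mod 23; (9|23)=+1, (12|23)=+1; (−1)^{1·1·11}·(+1)^1·(+1)^1 = -1.
v=3: a=3^4·(≡2), b=3^2·(≡1) mod 3; (2|3)=-1, (1|3)=+1; (−1)^{4·2·1}·(-1)^2·(+1)^4 = +1.
Ram(303485, -161) = {13, 23}; no ℚ_13-point on the conic.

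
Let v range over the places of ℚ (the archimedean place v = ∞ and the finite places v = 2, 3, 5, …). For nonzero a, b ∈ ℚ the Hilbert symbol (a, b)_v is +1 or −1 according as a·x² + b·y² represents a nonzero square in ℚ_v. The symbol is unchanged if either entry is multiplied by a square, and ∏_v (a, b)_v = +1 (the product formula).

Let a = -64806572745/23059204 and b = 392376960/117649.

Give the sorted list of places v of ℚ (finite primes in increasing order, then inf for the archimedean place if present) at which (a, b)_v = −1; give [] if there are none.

Mod squares: a ≡ -145, b ≡ 10. Check v ∈ {∞, 2, 3, 5, 7, 29}.
v=29: a=29^3·(≡22), b=29^2·(≡27) mod 29; (22|29)=+1, (27|29)=-1; (−1)^{3·2·14}·(+1)^2·(-1)^3 = -1.
v=5: a=5^1·(≡4), b=5^1·(≡3) mod 5; (4|5)=+1, (3|5)=-1; (−1)^{1·1·2}·(+1)^1·(-1)^1 = -1.
v=7: a=7^-8·(≡4), b=7^-6·(≡3) mod 7; (4|7)=+1, (3|7)=-1; (−1)^{-8·-6·3}·(+1)^-6·(-1)^-8 = +1.
v=3: a=3^12·(≡2), b=3^6·(≡1) mod 3; (2|3)=-1, (1|3)=+1; (−1)^{12·6·1}·(-1)^6·(+1)^12 = +1.
v=∞: -145 < 0 and 10 > 0  ⇒  (a,b)_∞ = +1.
v=2: v_2(a)=-2, v_2(b)=7; units ≡ 7, 5 (mod 8); ε·ε+αω+βω = 1·0+-2·1+7·0 ≡ 0  ⇒  (a,b)_2 = +1.
|Ram(-145, 10)| = 2, even; anisotropic at {5, 29}.

[5, 29]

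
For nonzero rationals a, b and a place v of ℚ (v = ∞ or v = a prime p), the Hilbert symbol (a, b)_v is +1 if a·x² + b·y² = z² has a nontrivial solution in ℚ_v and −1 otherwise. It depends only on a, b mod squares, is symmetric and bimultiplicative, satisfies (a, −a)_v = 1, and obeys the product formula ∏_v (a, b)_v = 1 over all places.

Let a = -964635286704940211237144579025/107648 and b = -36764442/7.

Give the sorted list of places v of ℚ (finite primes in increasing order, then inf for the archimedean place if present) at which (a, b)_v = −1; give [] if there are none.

Mod squares: a ≡ -2, b ≡ -6006. Check v ∈ {∞, 2, 3, 5, 7, 11, 13, 19, 23, 29}.
v=7: a=7^0·(≡3), b=7^-1·(≡6) mod 7; (3|7)=-1, (6|7)=-1; (−1)^{0·-1·3}·(-1)^-1·(-1)^0 = -1.
v=11: a=11^4·(≡1), b=11^1·(≡1) mod 11; (1|11)=+1, (1|11)=+1; (−1)^{4·1·5}·(+1)^1·(+1)^4 = +1.
v=19: a=19^4·(≡17), b=19^0·(≡1) mod 19; (17|19)=+1, (1|19)=+1; (−1)^{4·0·9}·(+1)^0·(+1)^4 = +1.
v=13: a=13^4·(≡6), b=13^1·(≡11) mod 13; (6|13)=-1, (11|13)=-1; (−1)^{4·1·6}·(-1)^1·(-1)^4 = -1.
v=29: a=29^-2·(≡2), b=29^0·(≡15) mod 29; (2|29)=-1, (15|29)=-1; (−1)^{-2·0·14}·(-1)^0·(-1)^-2 = +1.
v=3: a=3^14·(≡1), b=3^5·(≡2) mod 3; (1|3)=+1, (2|3)=-1; (−1)^{14·5·1}·(+1)^5·(-1)^14 = +1.
v=∞: -2 < 0 and -6006 < 0  ⇒  (a,b)_∞ = -1.
v=23: a=23^6·(≡11), b=23^2·(≡11) mod 23; (11|23)=-1, (11|23)=-1; (−1)^{6·2·11}·(-1)^2·(-1)^6 = +1.
v=2: v_2(a)=-7, v_2(b)=1; units ≡ 7, 5 (mod 8); ε·ε+αω+βω = 1·0+-7·1+1·0 ≡ 1  ⇒  (a,b)_2 = -1.
v=5: a=5^2·(≡3), b=5^0·(≡4) mod 5; (3|5)=-1, (4|5)=+1; (−1)^{2·0·2}·(-1)^0·(+1)^2 = +1.
Ram(-2, -6006) = {2, 7, 13, ∞}; no ℚ_2-point on the conic.

[2, 7, 13, inf]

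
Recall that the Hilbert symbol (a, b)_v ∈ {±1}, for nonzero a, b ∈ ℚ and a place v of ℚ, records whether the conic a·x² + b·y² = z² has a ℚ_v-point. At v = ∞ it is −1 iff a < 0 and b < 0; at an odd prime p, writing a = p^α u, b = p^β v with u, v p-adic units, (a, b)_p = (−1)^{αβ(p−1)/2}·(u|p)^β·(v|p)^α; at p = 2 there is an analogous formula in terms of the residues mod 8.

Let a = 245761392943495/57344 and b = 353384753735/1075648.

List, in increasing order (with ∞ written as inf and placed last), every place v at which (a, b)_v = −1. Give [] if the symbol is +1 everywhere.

(a, b) ≡ (20930, 14105) mod (ℚ^×)²; places V = {2, 5, 7, 11, 13, 17, 19, 23, 29, 31, 41, ∞}.
(a,b)_13: α=1, u≡2; β=1, v≡5 (mod 13); (2|13)=-1, (5|13)=-1; sign (−1)^0·-1^1·-1^1 = +1.
(a,b)_23: α=1, u≡3; β=0, v≡4 (mod 23); (3|23)=+1, (4|23)=+1; sign (−1)^0·+1^0·+1^1 = +1.
(a,b)_∞: sgn(20930)=+, sgn(14105)=+, so +1.
(a,b)_5: α=1, u≡1; β=1, v≡4 (mod 5); (1|5)=+1, (4|5)=+1; sign (−1)^0·+1^1·+1^1 = +1.
(a,b)_7: α=-1, u≡1; β=-5, v≡6 (mod 7); (1|7)=+1, (6|7)=-1; sign (−1)^1·+1^-5·-1^-1 = +1.
(a,b)_19: α=0, u≡17; β=2, v≡17 (mod 19); (17|19)=+1, (17|19)=+1; sign (−1)^0·+1^2·+1^0 = +1.
(a,b)_17: α=0, u≡11; β=2, v≡14 (mod 17); (11|17)=-1, (14|17)=-1; sign (−1)^0·-1^2·-1^0 = +1.
(a,b)_41: α=2, u≡31; β=2, v≡21 (mod 41); (31|41)=+1, (21|41)=+1; sign (−1)^0·+1^2·+1^2 = +1.
(a,b)_31: α=2, u≡5; β=1, v≡17 (mod 31); (5|31)=+1, (17|31)=-1; sign (−1)^0·+1^1·-1^2 = +1.
(a,b)_2: α=-13, β=-6; u≡1, v≡1 (mod 8); ε(u)ε(v)=0·0, αω(v)=-13·0, βω(u)=-6·0; sum ≡ 0  ⇒  +1.
(a,b)_29: α=2, u≡21; β=0, v≡17 (mod 29); (21|29)=-1, (17|29)=-1; sign (−1)^0·-1^0·-1^2 = +1.
(a,b)_11: α=2, u≡7; β=0, v≡1 (mod 11); (7|11)=-1, (1|11)=+1; sign (−1)^0·-1^0·+1^2 = +1.
Every local symbol is +1, so the conic 20930·x² + 14105·y² = z² has ℚ_v-points for all v and hence a ℚ-point; (a, b / ℚ) ≅ M_2(ℚ).

[]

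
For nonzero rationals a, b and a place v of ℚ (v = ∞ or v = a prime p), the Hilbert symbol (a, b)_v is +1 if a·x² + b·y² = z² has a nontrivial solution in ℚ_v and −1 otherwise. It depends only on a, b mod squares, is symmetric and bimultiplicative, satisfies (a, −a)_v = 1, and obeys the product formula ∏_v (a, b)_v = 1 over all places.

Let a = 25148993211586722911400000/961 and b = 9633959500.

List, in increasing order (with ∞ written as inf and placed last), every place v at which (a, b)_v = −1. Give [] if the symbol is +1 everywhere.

(a, b) ≡ (515185, 2755) mod (ℚ^×)²; places V = {2, 3, 5, 11, 17, 19, 29, 31, 37, ∞}.
(a,b)_19: α=1, u≡18; β=1, v≡8 (mod 19); (18|19)=-1, (8|19)=-1; sign (−1)^1·-1^1·-1^1 = -1.
(a,b)_37: α=2, u≡7; β=0, v≡29 (mod 37); (7|37)=+1, (29|37)=-1; sign (−1)^0·+1^0·-1^2 = +1.
(a,b)_17: α=5, u≡3; β=2, v≡13 (mod 17); (3|17)=-1, (13|17)=+1; sign (−1)^0·-1^2·+1^5 = +1.
(a,b)_11: α=5, u≡2; β=2, v≡4 (mod 11); (2|11)=-1, (4|11)=+1; sign (−1)^0·-1^2·+1^5 = +1.
(a,b)_29: α=1, u≡11; β=1, v≡2 (mod 29); (11|29)=-1, (2|29)=-1; sign (−1)^0·-1^1·-1^1 = +1.
(a,b)_∞: sgn(515185)=+, sgn(2755)=+, so +1.
(a,b)_2: α=6, β=2; u≡1, v≡3 (mod 8); ε(u)ε(v)=0·1, αω(v)=6·1, βω(u)=2·0; sum ≡ 0  ⇒  +1.
(a,b)_5: α=5, u≡3; β=3, v≡1 (mod 5); (3|5)=-1, (1|5)=+1; sign (−1)^0·-1^3·+1^5 = -1.
(a,b)_31: α=-2, u≡24; β=0, v≡3 (mod 31); (24|31)=-1, (3|31)=-1; sign (−1)^0·-1^0·-1^-2 = +1.
(a,b)_3: α=6, u≡1; β=0, v≡1 (mod 3); (1|3)=+1, (1|3)=+1; sign (−1)^0·+1^0·+1^6 = +1.
(515185, 2755 / ℚ) ramifies at {5, 19}: a division algebra.

[5, 19]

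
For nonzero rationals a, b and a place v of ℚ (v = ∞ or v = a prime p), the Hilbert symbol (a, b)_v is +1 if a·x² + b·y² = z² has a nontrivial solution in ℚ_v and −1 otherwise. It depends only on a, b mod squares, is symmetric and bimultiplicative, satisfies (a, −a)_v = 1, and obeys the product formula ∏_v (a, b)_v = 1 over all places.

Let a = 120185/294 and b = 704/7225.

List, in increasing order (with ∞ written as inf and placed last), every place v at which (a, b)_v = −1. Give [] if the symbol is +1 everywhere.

[3, 13]

Mod squares: a ≡ 390, b ≡ 11. Check v ∈ {∞, 2, 3, 5, 7, 11, 13, 17, 43}.
v=∞: 390 > 0 and 11 > 0  ⇒  (a,b)_∞ = +1.
v=43: a=43^2·(≡3), b=43^0·(≡16) mod 43; (3|43)=-1, (16|43)=+1; (−1)^{2·0·21}·(-1)^0·(+1)^2 = +1.
v=11: a=11^0·(≡4), b=11^1·(≡1) mod 11; (4|11)=+1, (1|11)=+1; (−1)^{0·1·5}·(+1)^1·(+1)^0 = +1.
v=7: a=7^-2·(≡5), b=7^0·(≡4) mod 7; (5|7)=-1, (4|7)=+1; (−1)^{-2·0·3}·(-1)^0·(+1)^-2 = +1.
v=13: a=13^1·(≡10), b=13^0·(≡8) mod 13; (10|13)=+1, (8|13)=-1; (−1)^{1·0·6}·(+1)^0·(-1)^1 = -1.
v=17: a=17^0·(≡16), b=17^-2·(≡3) mod 17; (16|17)=+1, (3|17)=-1; (−1)^{0·-2·8}·(+1)^-2·(-1)^0 = +1.
v=3: a=3^-1·(≡1), b=3^0·(≡2) mod 3; (1|3)=+1, (2|3)=-1; (−1)^{-1·0·1}·(+1)^0·(-1)^-1 = -1.
v=5: a=5^1·(≡3), b=5^-2·(≡1) mod 5; (3|5)=-1, (1|5)=+1; (−1)^{1·-2·2}·(-1)^-2·(+1)^1 = +1.
v=2: v_2(a)=-1, v_2(b)=6; units ≡ 3, 3 (mod 8); ε·ε+αω+βω = 1·1+-1·1+6·1 ≡ 0  ⇒  (a,b)_2 = +1.
|Ram(390, 11)| = 2, even; anisotropic at {3, 13}.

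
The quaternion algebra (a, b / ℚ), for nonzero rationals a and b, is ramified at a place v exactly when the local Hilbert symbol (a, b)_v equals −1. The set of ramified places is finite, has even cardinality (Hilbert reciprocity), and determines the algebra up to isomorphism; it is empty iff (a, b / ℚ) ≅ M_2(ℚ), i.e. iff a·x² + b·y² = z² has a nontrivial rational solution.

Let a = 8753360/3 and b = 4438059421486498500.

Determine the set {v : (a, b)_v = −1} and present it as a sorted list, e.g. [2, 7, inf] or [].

Mod squares: a ≡ 33495, b ≡ 1785. Check v ∈ {∞, 2, 3, 5, 7, 11, 17, 29}.
v=17: a=17^0·(≡3), b=17^1·(≡10) mod 17; (3|17)=-1, (10|17)=-1; (−1)^{0·1·8}·(-1)^1·(-1)^0 = -1.
v=5: a=5^1·(≡4), b=5^3·(≡3) mod 5; (4|5)=+1, (3|5)=-1; (−1)^{1·3·2}·(+1)^3·(-1)^1 = -1.
v=3: a=3^-1·(≡2), b=3^1·(≡1) mod 3; (2|3)=-1, (1|3)=+1; (−1)^{-1·1·1}·(-1)^1·(+1)^-1 = +1.
v=7: a=7^3·(≡4), b=7^5·(≡3) mod 7; (4|7)=+1, (3|7)=-1; (−1)^{3·5·3}·(+1)^5·(-1)^3 = +1.
v=11: a=11^1·(≡3), b=11^4·(≡5) mod 11; (3|11)=+1, (5|11)=+1; (−1)^{1·4·5}·(+1)^4·(+1)^1 = +1.
v=∞: 33495 > 0 and 1785 > 0  ⇒  (a,b)_∞ = +1.
v=2: v_2(a)=4, v_2(b)=2; units ≡ 7, 1 (mod 8); ε·ε+αω+βω = 1·0+4·0+2·0 ≡ 0  ⇒  (a,b)_2 = +1.
v=29: a=29^1·(≡22), b=29^4·(≡4) mod 29; (22|29)=+1, (4|29)=+1; (−1)^{1·4·14}·(+1)^4·(+1)^1 = +1.
Ram(33495, 1785) = {5, 17}; no ℚ_5-point on the conic.

[5, 17]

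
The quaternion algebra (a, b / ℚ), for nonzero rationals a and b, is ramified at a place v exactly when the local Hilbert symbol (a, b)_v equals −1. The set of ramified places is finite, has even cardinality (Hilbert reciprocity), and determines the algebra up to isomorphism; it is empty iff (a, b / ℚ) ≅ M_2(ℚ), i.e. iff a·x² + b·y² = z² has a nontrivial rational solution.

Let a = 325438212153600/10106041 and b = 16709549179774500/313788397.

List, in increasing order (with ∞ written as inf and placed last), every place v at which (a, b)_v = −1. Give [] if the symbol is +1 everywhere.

Mod squares: a ≡ 41, b ≡ 19565. Check v ∈ {∞, 2, 3, 5, 7, 11, 13, 17, 41, 43}.
v=7: a=7^2·(≡6), b=7^3·(≡4) mod 7; (6|7)=-1, (4|7)=+1; (−1)^{2·3·3}·(-1)^3·(+1)^2 = -1.
v=2: v_2(a)=8, v_2(b)=2; units ≡ 1, 5 (mod 8); ε·ε+αω+βω = 0·0+8·1+2·0 ≡ 0  ⇒  (a,b)_2 = +1.
v=11: a=11^-2·(≡2), b=11^0·(≡6) mod 11; (2|11)=-1, (6|11)=-1; (−1)^{-2·0·5}·(-1)^0·(-1)^-2 = +1.
v=17: a=17^-4·(≡12), b=17^-6·(≡8) mod 17; (12|17)=-1, (8|17)=+1; (−1)^{-4·-6·8}·(-1)^-6·(+1)^-4 = +1.
v=41: a=41^1·(≡39), b=41^2·(≡21) mod 41; (39|41)=+1, (21|41)=+1; (−1)^{1·2·20}·(+1)^2·(+1)^1 = +1.
v=∞: 41 > 0 and 19565 > 0  ⇒  (a,b)_∞ = +1.
v=13: a=13^2·(≡7), b=13^-1·(≡10) mod 13; (7|13)=-1, (10|13)=+1; (−1)^{2·-1·6}·(-1)^-1·(+1)^2 = -1.
v=43: a=43^2·(≡11), b=43^3·(≡31) mod 43; (11|43)=+1, (31|43)=+1; (−1)^{2·3·21}·(+1)^3·(+1)^2 = +1.
v=5: a=5^2·(≡4), b=5^3·(≡3) mod 5; (4|5)=+1, (3|5)=-1; (−1)^{2·3·2}·(+1)^3·(-1)^2 = +1.
v=3: a=3^4·(≡2), b=3^6·(≡2) mod 3; (2|3)=-1, (2|3)=-1; (−1)^{4·6·1}·(-1)^6·(-1)^4 = +1.
|Ram(41, 19565)| = 2, even; anisotropic at {7, 13}.

[7, 13]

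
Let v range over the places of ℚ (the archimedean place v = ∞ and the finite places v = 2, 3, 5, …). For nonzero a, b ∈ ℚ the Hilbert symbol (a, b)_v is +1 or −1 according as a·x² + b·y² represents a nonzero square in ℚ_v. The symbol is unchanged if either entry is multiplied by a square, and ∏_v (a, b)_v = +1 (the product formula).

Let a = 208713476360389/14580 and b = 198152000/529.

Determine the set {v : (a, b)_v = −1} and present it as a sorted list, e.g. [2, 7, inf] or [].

Mod squares: a ≡ 37277345, b ≡ 123845. Check v ∈ {∞, 2, 3, 5, 7, 11, 13, 17, 23, 31, 37, 43, 47}.
v=5: a=5^-1·(≡4), b=5^3·(≡4) mod 5; (4|5)=+1, (4|5)=+1; (−1)^{-1·3·2}·(+1)^3·(+1)^-1 = +1.
v=43: a=43^1·(≡38), b=43^0·(≡20) mod 43; (38|43)=+1, (20|43)=-1; (−1)^{1·0·21}·(+1)^0·(-1)^1 = -1.
v=3: a=3^-6·(≡2), b=3^0·(≡2) mod 3; (2|3)=-1, (2|3)=-1; (−1)^{-6·0·1}·(-1)^0·(-1)^-6 = +1.
v=37: a=37^2·(≡1), b=37^0·(≡15) mod 37; (1|37)=+1, (15|37)=-1; (−1)^{2·0·18}·(+1)^0·(-1)^2 = +1.
v=23: a=23^0·(≡2), b=23^-2·(≡8) mod 23; (2|23)=+1, (8|23)=+1; (−1)^{0·-2·11}·(+1)^-2·(+1)^0 = +1.
v=2: v_2(a)=-2, v_2(b)=6; units ≡ 1, 5 (mod 8); ε·ε+αω+βω = 0·0+-2·1+6·0 ≡ 0  ⇒  (a,b)_2 = +1.
v=7: a=7^1·(≡4), b=7^0·(≡1) mod 7; (4|7)=+1, (1|7)=+1; (−1)^{1·0·3}·(+1)^0·(+1)^1 = +1.
v=17: a=17^1·(≡7), b=17^1·(≡9) mod 17; (7|17)=-1, (9|17)=+1; (−1)^{1·1·8}·(-1)^1·(+1)^1 = -1.
v=∞: 37277345 > 0 and 123845 > 0  ⇒  (a,b)_∞ = +1.
v=47: a=47^1·(≡33), b=47^1·(≡24) mod 47; (33|47)=-1, (24|47)=+1; (−1)^{1·1·23}·(-1)^1·(+1)^1 = +1.
v=31: a=31^1·(≡10), b=31^1·(≡24) mod 31; (10|31)=+1, (24|31)=-1; (−1)^{1·1·15}·(+1)^1·(-1)^1 = +1.
v=11: a=11^2·(≡7), b=11^0·(≡2) mod 11; (7|11)=-1, (2|11)=-1; (−1)^{2·0·5}·(-1)^0·(-1)^2 = +1.
v=13: a=13^2·(≡9), b=13^0·(≡8) mod 13; (9|13)=+1, (8|13)=-1; (−1)^{2·0·6}·(+1)^0·(-1)^2 = +1.
Ram(37277345, 123845) = {17, 43}; no ℚ_17-point on the conic.

[17, 43]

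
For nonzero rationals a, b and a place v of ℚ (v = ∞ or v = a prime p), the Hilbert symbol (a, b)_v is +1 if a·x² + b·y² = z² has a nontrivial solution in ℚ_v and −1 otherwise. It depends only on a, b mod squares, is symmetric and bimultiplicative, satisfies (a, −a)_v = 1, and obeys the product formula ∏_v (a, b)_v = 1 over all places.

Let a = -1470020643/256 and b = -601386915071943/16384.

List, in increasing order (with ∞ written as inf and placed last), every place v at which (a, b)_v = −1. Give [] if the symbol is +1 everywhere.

[29, inf]

Mod squares: a ≡ -203, b ≡ -14007. Check v ∈ {∞, 2, 3, 7, 11, 13, 23, 29}.
v=∞: -203 < 0 and -14007 < 0  ⇒  (a,b)_∞ = -1.
v=13: a=13^2·(≡2), b=13^2·(≡5) mod 13; (2|13)=-1, (5|13)=-1; (−1)^{2·2·6}·(-1)^2·(-1)^2 = +1.
v=7: a=7^1·(≡3), b=7^3·(≡1) mod 7; (3|7)=-1, (1|7)=+1; (−1)^{1·3·3}·(-1)^3·(+1)^1 = +1.
v=2: v_2(a)=-8, v_2(b)=-14; units ≡ 5, 1 (mod 8); ε·ε+αω+βω = 0·0+-8·0+-14·1 ≡ 0  ⇒  (a,b)_2 = +1.
v=3: a=3^4·(≡1), b=3^5·(≡2) mod 3; (1|3)=+1, (2|3)=-1; (−1)^{4·5·1}·(+1)^5·(-1)^4 = +1.
v=29: a=29^1·(≡4), b=29^1·(≡18) mod 29; (4|29)=+1, (18|29)=-1; (−1)^{1·1·14}·(+1)^1·(-1)^1 = -1.
v=23: a=23^2·(≡13), b=23^3·(≡16) mod 23; (13|23)=+1, (16|23)=+1; (−1)^{2·3·11}·(+1)^3·(+1)^2 = +1.
v=11: a=11^0·(≡10), b=11^2·(≡2) mod 11; (10|11)=-1, (2|11)=-1; (−1)^{0·2·5}·(-1)^2·(-1)^0 = +1.
Ram(-203, -14007) = {29, ∞}; no ℚ_29-point on the conic.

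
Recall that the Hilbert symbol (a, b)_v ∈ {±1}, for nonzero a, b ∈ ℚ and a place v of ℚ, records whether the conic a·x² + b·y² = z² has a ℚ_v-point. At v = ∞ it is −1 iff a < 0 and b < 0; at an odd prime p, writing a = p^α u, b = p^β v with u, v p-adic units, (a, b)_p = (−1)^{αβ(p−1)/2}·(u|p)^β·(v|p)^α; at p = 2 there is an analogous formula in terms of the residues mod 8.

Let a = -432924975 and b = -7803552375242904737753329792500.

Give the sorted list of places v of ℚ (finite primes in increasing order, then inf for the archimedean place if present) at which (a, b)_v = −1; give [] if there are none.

[17, 23, 29, 37, 47, inf]

(a, b) ≡ (-1924111, -2622563293) mod (ℚ^×)²; places V = {2, 3, 5, 7, 17, 19, 23, 29, 37, 47, ∞}.
(a,b)_29: α=0, u≡17; β=1, v≡9 (mod 29); (17|29)=-1, (9|29)=+1; sign (−1)^0·-1^1·+1^0 = -1.
(a,b)_23: α=1, u≡7; β=3, v≡19 (mod 23); (7|23)=-1, (19|23)=-1; sign (−1)^1·-1^3·-1^1 = -1.
(a,b)_3: α=2, u≡2; β=8, v≡2 (mod 3); (2|3)=-1, (2|3)=-1; sign (−1)^0·-1^8·-1^2 = +1.
(a,b)_7: α=1, u≡3; β=5, v≡4 (mod 7); (3|7)=-1, (4|7)=+1; sign (−1)^1·-1^5·+1^1 = +1.
(a,b)_17: α=1, u≡12; β=3, v≡9 (mod 17); (12|17)=-1, (9|17)=+1; sign (−1)^0·-1^3·+1^1 = -1.
(a,b)_5: α=2, u≡1; β=4, v≡2 (mod 5); (1|5)=+1, (2|5)=-1; sign (−1)^0·+1^4·-1^2 = +1.
(a,b)_2: α=0, β=2; u≡1, v≡3 (mod 8); ε(u)ε(v)=0·1, αω(v)=0·1, βω(u)=2·0; sum ≡ 0  ⇒  +1.
(a,b)_∞: sgn(-1924111)=−, sgn(-2622563293)=−, so -1.
(a,b)_37: α=1, u≡20; β=3, v≡26 (mod 37); (20|37)=-1, (26|37)=+1; sign (−1)^0·-1^3·+1^1 = -1.
(a,b)_19: α=1, u≡16; β=3, v≡18 (mod 19); (16|19)=+1, (18|19)=-1; sign (−1)^1·+1^3·-1^1 = +1.
(a,b)_47: α=0, u≡15; β=1, v≡21 (mod 47); (15|47)=-1, (21|47)=+1; sign (−1)^0·-1^1·+1^0 = -1.
Ram(-1924111, -2622563293) = {17, 23, 29, 37, 47, ∞}; no ℚ_17-point on the conic.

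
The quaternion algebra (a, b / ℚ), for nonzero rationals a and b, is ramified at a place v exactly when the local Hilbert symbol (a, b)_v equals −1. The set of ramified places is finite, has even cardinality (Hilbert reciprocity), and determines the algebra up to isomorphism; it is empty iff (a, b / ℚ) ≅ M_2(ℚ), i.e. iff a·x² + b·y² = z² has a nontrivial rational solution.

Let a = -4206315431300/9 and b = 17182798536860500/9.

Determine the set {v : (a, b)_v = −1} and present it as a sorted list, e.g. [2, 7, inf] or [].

(a, b) ≡ (-63017, 257424445) mod (ℚ^×)²; places V = {2, 3, 5, 19, 29, 41, 43, 53, ∞}.
(a,b)_∞: sgn(-63017)=−, sgn(257424445)=+, so +1.
(a,b)_3: α=-2, u≡1; β=-2, v≡1 (mod 3); (1|3)=+1, (1|3)=+1; sign (−1)^0·+1^-2·+1^-2 = +1.
(a,b)_43: α=2, u≡25; β=3, v≡33 (mod 43); (25|43)=+1, (33|43)=-1; sign (−1)^0·+1^3·-1^2 = +1.
(a,b)_53: α=1, u≡19; β=1, v≡30 (mod 53); (19|53)=-1, (30|53)=-1; sign (−1)^0·-1^1·-1^1 = +1.
(a,b)_2: α=2, β=2; u≡7, v≡5 (mod 8); ε(u)ε(v)=1·0, αω(v)=2·1, βω(u)=2·0; sum ≡ 0  ⇒  +1.
(a,b)_5: α=2, u≡2; β=3, v≡1 (mod 5); (2|5)=-1, (1|5)=+1; sign (−1)^0·-1^3·+1^2 = -1.
(a,b)_19: α=2, u≡1; β=3, v≡13 (mod 19); (1|19)=+1, (13|19)=-1; sign (−1)^0·+1^3·-1^2 = +1.
(a,b)_29: α=1, u≡11; β=1, v≡15 (mod 29); (11|29)=-1, (15|29)=-1; sign (−1)^0·-1^1·-1^1 = +1.
(a,b)_41: α=1, u≡9; β=1, v≡12 (mod 41); (9|41)=+1, (12|41)=-1; sign (−1)^0·+1^1·-1^1 = -1.
|Ram(-63017, 257424445)| = 2, even; anisotropic at {5, 41}.

[5, 41]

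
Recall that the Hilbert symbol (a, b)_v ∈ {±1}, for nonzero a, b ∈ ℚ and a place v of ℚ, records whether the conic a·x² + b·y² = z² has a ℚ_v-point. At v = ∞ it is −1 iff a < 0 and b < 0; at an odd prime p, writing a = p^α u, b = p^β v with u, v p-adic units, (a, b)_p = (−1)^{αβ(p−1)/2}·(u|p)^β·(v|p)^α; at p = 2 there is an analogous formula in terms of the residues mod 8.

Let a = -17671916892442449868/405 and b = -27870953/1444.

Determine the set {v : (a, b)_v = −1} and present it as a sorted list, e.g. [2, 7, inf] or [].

(a, b) ≡ (-23404535, -12617) mod (ℚ^×)²; places V = {2, 3, 5, 7, 11, 19, 31, 37, 47, 53, ∞}.
(a,b)_37: α=3, u≡3; β=1, v≡14 (mod 37); (3|37)=+1, (14|37)=-1; sign (−1)^0·+1^1·-1^3 = -1.
(a,b)_3: α=-4, u≡1; β=0, v≡1 (mod 3); (1|3)=+1, (1|3)=+1; sign (−1)^0·+1^0·+1^-4 = +1.
(a,b)_19: α=0, u≡6; β=-2, v≡13 (mod 19); (6|19)=+1, (13|19)=-1; sign (−1)^0·+1^-2·-1^0 = +1.
(a,b)_47: α=0, u≡21; β=2, v≡45 (mod 47); (21|47)=+1, (45|47)=-1; sign (−1)^0·+1^2·-1^0 = +1.
(a,b)_∞: sgn(-23404535)=−, sgn(-12617)=−, so -1.
(a,b)_5: α=-1, u≡2; β=0, v≡3 (mod 5); (2|5)=-1, (3|5)=-1; sign (−1)^0·-1^0·-1^-1 = -1.
(a,b)_7: α=3, u≡3; β=0, v≡1 (mod 7); (3|7)=-1, (1|7)=+1; sign (−1)^0·-1^0·+1^3 = +1.
(a,b)_11: α=5, u≡4; β=1, v≡2 (mod 11); (4|11)=+1, (2|11)=-1; sign (−1)^1·+1^1·-1^5 = +1.
(a,b)_31: α=3, u≡1; β=1, v≡12 (mod 31); (1|31)=+1, (12|31)=-1; sign (−1)^1·+1^1·-1^3 = +1.
(a,b)_53: α=1, u≡6; β=0, v≡8 (mod 53); (6|53)=+1, (8|53)=-1; sign (−1)^0·+1^0·-1^1 = -1.
(a,b)_2: α=2, β=-2; u≡1, v≡7 (mod 8); ε(u)ε(v)=0·1, αω(v)=2·0, βω(u)=-2·0; sum ≡ 0  ⇒  +1.
|Ram(-23404535, -12617)| = 4, even; anisotropic at {5, 37, 53, ∞}.

[5, 37, 53, inf]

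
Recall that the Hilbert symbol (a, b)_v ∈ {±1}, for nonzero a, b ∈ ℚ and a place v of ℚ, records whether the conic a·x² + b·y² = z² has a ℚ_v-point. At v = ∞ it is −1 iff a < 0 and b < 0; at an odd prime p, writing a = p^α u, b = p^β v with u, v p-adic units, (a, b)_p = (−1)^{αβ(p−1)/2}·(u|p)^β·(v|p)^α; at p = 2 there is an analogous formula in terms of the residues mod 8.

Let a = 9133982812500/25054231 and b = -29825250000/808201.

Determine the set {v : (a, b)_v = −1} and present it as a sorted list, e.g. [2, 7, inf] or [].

(a, b) ≡ (3698331, -119301) mod (ℚ^×)²; places V = {2, 3, 5, 7, 13, 19, 23, 29, 31, ∞}.
(a,b)_2: α=2, β=4; u≡3, v≡3 (mod 8); ε(u)ε(v)=1·1, αω(v)=2·1, βω(u)=4·1; sum ≡ 1  ⇒  -1.
(a,b)_29: α=-2, u≡18; β=-2, v≡25 (mod 29); (18|29)=-1, (25|29)=+1; sign (−1)^0·-1^-2·+1^-2 = +1.
(a,b)_13: α=1, u≡11; β=1, v≡9 (mod 13); (11|13)=-1, (9|13)=+1; sign (−1)^0·-1^1·+1^1 = -1.
(a,b)_19: α=1, u≡10; β=1, v≡10 (mod 19); (10|19)=-1, (10|19)=-1; sign (−1)^1·-1^1·-1^1 = -1.
(a,b)_31: α=-3, u≡22; β=-2, v≡10 (mod 31); (22|31)=-1, (10|31)=+1; sign (−1)^0·-1^-2·+1^-3 = +1.
(a,b)_7: α=3, u≡4; β=1, v≡2 (mod 7); (4|7)=+1, (2|7)=+1; sign (−1)^1·+1^1·+1^3 = -1.
(a,b)_∞: sgn(3698331)=+, sgn(-119301)=−, so +1.
(a,b)_5: α=8, u≡1; β=6, v≡4 (mod 5); (1|5)=+1, (4|5)=+1; sign (−1)^0·+1^6·+1^8 = +1.
(a,b)_3: α=1, u≡2; β=1, v≡1 (mod 3); (2|3)=-1, (1|3)=+1; sign (−1)^1·-1^1·+1^1 = +1.
(a,b)_23: α=1, u≡3; β=1, v≡7 (mod 23); (3|23)=+1, (7|23)=-1; sign (−1)^1·+1^1·-1^1 = +1.
|Ram(3698331, -119301)| = 4, even; anisotropic at {2, 7, 13, 19}.

[2, 7, 13, 19]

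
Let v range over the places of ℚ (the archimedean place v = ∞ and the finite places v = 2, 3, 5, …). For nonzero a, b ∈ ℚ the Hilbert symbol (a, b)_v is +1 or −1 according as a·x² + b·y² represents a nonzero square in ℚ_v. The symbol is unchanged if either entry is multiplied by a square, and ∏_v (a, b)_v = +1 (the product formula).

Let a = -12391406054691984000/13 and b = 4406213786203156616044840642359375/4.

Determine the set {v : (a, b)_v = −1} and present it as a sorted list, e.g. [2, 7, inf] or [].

(a, b) ≡ (-140530, 1598799) mod (ℚ^×)²; places V = {2, 3, 5, 13, 17, 23, 29, 47, ∞}.
(a,b)_17: α=0, u≡2; β=3, v≡5 (mod 17); (2|17)=+1, (5|17)=-1; sign (−1)^0·+1^3·-1^0 = +1.
(a,b)_∞: sgn(-140530)=−, sgn(1598799)=+, so +1.
(a,b)_13: α=-1, u≡8; β=0, v≡11 (mod 13); (8|13)=-1, (11|13)=-1; sign (−1)^0·-1^0·-1^-1 = -1.
(a,b)_5: α=3, u≡1; β=6, v≡4 (mod 5); (1|5)=+1, (4|5)=+1; sign (−1)^0·+1^6·+1^3 = +1.
(a,b)_3: α=6, u≡2; β=13, v≡1 (mod 3); (2|3)=-1, (1|3)=+1; sign (−1)^0·-1^13·+1^6 = -1.
(a,b)_29: α=2, u≡20; β=3, v≡17 (mod 29); (20|29)=+1, (17|29)=-1; sign (−1)^0·+1^3·-1^2 = +1.
(a,b)_2: α=7, β=-2; u≡7, v≡7 (mod 8); ε(u)ε(v)=1·1, αω(v)=7·0, βω(u)=-2·0; sum ≡ 1  ⇒  -1.
(a,b)_23: α=3, u≡13; β=5, v≡14 (mod 23); (13|23)=+1, (14|23)=-1; sign (−1)^1·+1^5·-1^3 = +1.
(a,b)_47: α=3, u≡42; β=5, v≡9 (mod 47); (42|47)=+1, (9|47)=+1; sign (−1)^1·+1^5·+1^3 = -1.
|Ram(-140530, 1598799)| = 4, even; anisotropic at {2, 3, 13, 47}.

[2, 3, 13, 47]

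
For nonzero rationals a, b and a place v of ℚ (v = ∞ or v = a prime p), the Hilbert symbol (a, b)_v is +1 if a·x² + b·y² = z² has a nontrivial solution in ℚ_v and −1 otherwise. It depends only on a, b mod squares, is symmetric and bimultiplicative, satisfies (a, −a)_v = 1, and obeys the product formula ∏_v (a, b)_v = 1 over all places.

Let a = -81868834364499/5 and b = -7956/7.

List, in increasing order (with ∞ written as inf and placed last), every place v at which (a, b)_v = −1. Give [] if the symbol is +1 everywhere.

(a, b) ≡ (-255, -1547) mod (ℚ^×)²; places V = {2, 3, 5, 7, 13, 17, ∞}.
(a,b)_5: α=-1, u≡1; β=0, v≡2 (mod 5); (1|5)=+1, (2|5)=-1; sign (−1)^0·+1^0·-1^-1 = -1.
(a,b)_2: α=0, β=2; u≡1, v≡5 (mod 8); ε(u)ε(v)=0·0, αω(v)=0·1, βω(u)=2·0; sum ≡ 0  ⇒  +1.
(a,b)_17: α=3, u≡13; β=1, v≡6 (mod 17); (13|17)=+1, (6|17)=-1; sign (−1)^0·+1^1·-1^3 = -1.
(a,b)_7: α=4, u≡1; β=-1, v≡3 (mod 7); (1|7)=+1, (3|7)=-1; sign (−1)^0·+1^-1·-1^4 = +1.
(a,b)_3: α=5, u≡2; β=2, v≡1 (mod 3); (2|3)=-1, (1|3)=+1; sign (−1)^0·-1^2·+1^5 = +1.
(a,b)_13: α=4, u≡11; β=1, v≡11 (mod 13); (11|13)=-1, (11|13)=-1; sign (−1)^0·-1^1·-1^4 = -1.
(a,b)_∞: sgn(-255)=−, sgn(-1547)=−, so -1.
Ram(-255, -1547) = {5, 13, 17, ∞}; no ℚ_5-point on the conic.

[5, 13, 17, inf]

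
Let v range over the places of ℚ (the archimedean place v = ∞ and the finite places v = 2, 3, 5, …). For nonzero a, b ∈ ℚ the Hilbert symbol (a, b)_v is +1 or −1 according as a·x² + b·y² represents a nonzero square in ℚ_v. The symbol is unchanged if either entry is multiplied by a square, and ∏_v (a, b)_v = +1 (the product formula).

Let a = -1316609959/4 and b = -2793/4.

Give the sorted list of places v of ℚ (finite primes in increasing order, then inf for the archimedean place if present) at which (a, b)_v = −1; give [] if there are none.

[3, inf]

(a, b) ≡ (-31, -57) mod (ℚ^×)²; places V = {2, 3, 7, 19, 31, ∞}.
(a,b)_19: α=2, u≡16; β=1, v≡6 (mod 19); (16|19)=+1, (6|19)=+1; sign (−1)^0·+1^1·+1^2 = +1.
(a,b)_2: α=-2, β=-2; u≡1, v≡7 (mod 8); ε(u)ε(v)=0·1, αω(v)=-2·0, βω(u)=-2·0; sum ≡ 0  ⇒  +1.
(a,b)_3: α=0, u≡2; β=1, v≡2 (mod 3); (2|3)=-1, (2|3)=-1; sign (−1)^0·-1^1·-1^0 = -1.
(a,b)_31: α=1, u≡11; β=0, v≡7 (mod 31); (11|31)=-1, (7|31)=+1; sign (−1)^0·-1^0·+1^1 = +1.
(a,b)_7: α=6, u≡4; β=2, v≡5 (mod 7); (4|7)=+1, (5|7)=-1; sign (−1)^0·+1^2·-1^6 = +1.
(a,b)_∞: sgn(-31)=−, sgn(-57)=−, so -1.
Ram(-31, -57) = {3, ∞}; no ℚ_3-point on the conic.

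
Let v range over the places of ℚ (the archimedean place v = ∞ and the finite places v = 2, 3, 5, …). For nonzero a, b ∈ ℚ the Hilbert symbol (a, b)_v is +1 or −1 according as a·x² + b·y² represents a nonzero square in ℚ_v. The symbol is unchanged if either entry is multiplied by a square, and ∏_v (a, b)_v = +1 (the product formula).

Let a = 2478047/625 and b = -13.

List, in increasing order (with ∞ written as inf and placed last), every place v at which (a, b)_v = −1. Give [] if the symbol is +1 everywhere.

[2, 43]

(a, b) ≡ (14663, -13) mod (ℚ^×)²; places V = {2, 5, 11, 13, 31, 43, ∞}.
(a,b)_2: α=0, β=0; u≡7, v≡3 (mod 8); ε(u)ε(v)=1·1, αω(v)=0·1, βω(u)=0·0; sum ≡ 1  ⇒  -1.
(a,b)_∞: sgn(14663)=+, sgn(-13)=−, so +1.
(a,b)_31: α=1, u≡10; β=0, v≡18 (mod 31); (10|31)=+1, (18|31)=+1; sign (−1)^0·+1^0·+1^1 = +1.
(a,b)_43: α=1, u≡6; β=0, v≡30 (mod 43); (6|43)=+1, (30|43)=-1; sign (−1)^0·+1^0·-1^1 = -1.
(a,b)_5: α=-4, u≡2; β=0, v≡2 (mod 5); (2|5)=-1, (2|5)=-1; sign (−1)^0·-1^0·-1^-4 = +1.
(a,b)_13: α=2, u≡12; β=1, v≡12 (mod 13); (12|13)=+1, (12|13)=+1; sign (−1)^0·+1^1·+1^2 = +1.
(a,b)_11: α=1, u≡7; β=0, v≡9 (mod 11); (7|11)=-1, (9|11)=+1; sign (−1)^0·-1^0·+1^1 = +1.
|Ram(14663, -13)| = 2, even; anisotropic at {2, 43}.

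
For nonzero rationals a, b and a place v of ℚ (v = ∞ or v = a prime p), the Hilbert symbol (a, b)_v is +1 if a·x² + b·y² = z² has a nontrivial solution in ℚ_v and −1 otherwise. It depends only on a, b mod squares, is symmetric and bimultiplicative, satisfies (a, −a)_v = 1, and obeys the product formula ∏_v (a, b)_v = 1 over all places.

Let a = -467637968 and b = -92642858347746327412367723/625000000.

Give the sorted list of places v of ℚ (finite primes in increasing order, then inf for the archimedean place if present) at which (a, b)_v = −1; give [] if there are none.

Mod squares: a ≡ -12173, b ≡ -219443. Check v ∈ {∞, 2, 5, 7, 19, 23, 29, 37, 47}.
v=29: a=29^0·(≡24), b=29^1·(≡8) mod 29; (24|29)=+1, (8|29)=-1; (−1)^{0·1·14}·(+1)^1·(-1)^0 = +1.
v=23: a=23^0·(≡10), b=23^1·(≡1) mod 23; (10|23)=-1, (1|23)=+1; (−1)^{0·1·11}·(-1)^1·(+1)^0 = -1.
v=47: a=47^1·(≡15), b=47^3·(≡31) mod 47; (15|47)=-1, (31|47)=-1; (−1)^{1·3·23}·(-1)^3·(-1)^1 = -1.
v=5: a=5^0·(≡2), b=5^-10·(≡3) mod 5; (2|5)=-1, (3|5)=-1; (−1)^{0·-10·2}·(-1)^-10·(-1)^0 = +1.
v=∞: -12173 < 0 and -219443 < 0  ⇒  (a,b)_∞ = -1.
v=19: a=19^0·(≡7), b=19^2·(≡7) mod 19; (7|19)=+1, (7|19)=+1; (−1)^{0·2·9}·(+1)^2·(+1)^0 = +1.
v=37: a=37^1·(≡3), b=37^4·(≡10) mod 37; (3|37)=+1, (10|37)=+1; (−1)^{1·4·18}·(+1)^4·(+1)^1 = +1.
v=2: v_2(a)=4, v_2(b)=-6; units ≡ 3, 5 (mod 8); ε·ε+αω+βω = 1·0+4·1+-6·1 ≡ 0  ⇒  (a,b)_2 = +1.
v=7: a=7^5·(≡1), b=7^11·(≡1) mod 7; (1|7)=+1, (1|7)=+1; (−1)^{5·11·3}·(+1)^11·(+1)^5 = -1.
Ram(-12173, -219443) = {7, 23, 47, ∞}; no ℚ_7-point on the conic.

[7, 23, 47, inf]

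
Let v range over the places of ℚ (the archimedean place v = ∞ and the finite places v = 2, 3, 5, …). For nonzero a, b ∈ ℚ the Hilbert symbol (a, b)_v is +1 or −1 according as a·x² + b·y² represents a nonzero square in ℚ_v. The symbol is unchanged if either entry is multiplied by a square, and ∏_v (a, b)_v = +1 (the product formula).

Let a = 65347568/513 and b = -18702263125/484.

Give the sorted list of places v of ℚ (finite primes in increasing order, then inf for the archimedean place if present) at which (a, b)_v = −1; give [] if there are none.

Mod squares: a ≡ 8151, b ≡ -35581. Check v ∈ {∞, 2, 3, 5, 7, 11, 13, 17, 19, 23, 29}.
v=19: a=19^-1·(≡4), b=19^0·(≡6) mod 19; (4|19)=+1, (6|19)=+1; (−1)^{-1·0·9}·(+1)^0·(+1)^-1 = +1.
v=2: v_2(a)=4, v_2(b)=-2; units ≡ 7, 3 (mod 8); ε·ε+αω+βω = 1·1+4·1+-2·0 ≡ 1  ⇒  (a,b)_2 = -1.
v=11: a=11^1·(≡4), b=11^-2·(≡1) mod 11; (4|11)=+1, (1|11)=+1; (−1)^{1·-2·5}·(+1)^-2·(+1)^1 = +1.
v=5: a=5^0·(≡1), b=5^4·(≡1) mod 5; (1|5)=+1, (1|5)=+1; (−1)^{0·4·2}·(+1)^4·(+1)^0 = +1.
v=7: a=7^0·(≡3), b=7^1·(≡5) mod 7; (3|7)=-1, (5|7)=-1; (−1)^{0·1·3}·(-1)^1·(-1)^0 = -1.
v=13: a=13^5·(≡12), b=13^1·(≡5) mod 13; (12|13)=+1, (5|13)=-1; (−1)^{5·1·6}·(+1)^1·(-1)^5 = -1.
v=23: a=23^0·(≡2), b=23^1·(≡10) mod 23; (2|23)=+1, (10|23)=-1; (−1)^{0·1·11}·(+1)^1·(-1)^0 = +1.
v=29: a=29^0·(≡18), b=29^2·(≡19) mod 29; (18|29)=-1, (19|29)=-1; (−1)^{0·2·14}·(-1)^2·(-1)^0 = +1.
v=3: a=3^-3·(≡2), b=3^0·(≡2) mod 3; (2|3)=-1, (2|3)=-1; (−1)^{-3·0·1}·(-1)^0·(-1)^-3 = -1.
v=17: a=17^0·(≡9), b=17^1·(≡8) mod 17; (9|17)=+1, (8|17)=+1; (−1)^{0·1·8}·(+1)^1·(+1)^0 = +1.
v=∞: 8151 > 0 and -35581 < 0  ⇒  (a,b)_∞ = +1.
|Ram(8151, -35581)| = 4, even; anisotropic at {2, 3, 7, 13}.

[2, 3, 7, 13]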